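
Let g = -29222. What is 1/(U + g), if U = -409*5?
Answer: -1/31267 ≈ -3.1983e-5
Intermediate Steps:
U = -2045
1/(U + g) = 1/(-2045 - 29222) = 1/(-31267) = -1/31267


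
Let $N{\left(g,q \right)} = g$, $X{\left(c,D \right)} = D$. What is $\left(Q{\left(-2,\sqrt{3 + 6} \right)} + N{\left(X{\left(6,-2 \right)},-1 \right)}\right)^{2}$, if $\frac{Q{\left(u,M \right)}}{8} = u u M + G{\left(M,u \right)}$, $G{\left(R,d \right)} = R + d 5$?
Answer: $1444$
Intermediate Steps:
$G{\left(R,d \right)} = R + 5 d$
$Q{\left(u,M \right)} = 8 M + 40 u + 8 M u^{2}$ ($Q{\left(u,M \right)} = 8 \left(u u M + \left(M + 5 u\right)\right) = 8 \left(u^{2} M + \left(M + 5 u\right)\right) = 8 \left(M u^{2} + \left(M + 5 u\right)\right) = 8 \left(M + 5 u + M u^{2}\right) = 8 M + 40 u + 8 M u^{2}$)
$\left(Q{\left(-2,\sqrt{3 + 6} \right)} + N{\left(X{\left(6,-2 \right)},-1 \right)}\right)^{2} = \left(\left(8 \sqrt{3 + 6} + 40 \left(-2\right) + 8 \sqrt{3 + 6} \left(-2\right)^{2}\right) - 2\right)^{2} = \left(\left(8 \sqrt{9} - 80 + 8 \sqrt{9} \cdot 4\right) - 2\right)^{2} = \left(\left(8 \cdot 3 - 80 + 8 \cdot 3 \cdot 4\right) - 2\right)^{2} = \left(\left(24 - 80 + 96\right) - 2\right)^{2} = \left(40 - 2\right)^{2} = 38^{2} = 1444$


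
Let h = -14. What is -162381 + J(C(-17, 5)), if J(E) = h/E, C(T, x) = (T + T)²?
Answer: -93856225/578 ≈ -1.6238e+5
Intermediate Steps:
C(T, x) = 4*T² (C(T, x) = (2*T)² = 4*T²)
J(E) = -14/E
-162381 + J(C(-17, 5)) = -162381 - 14/(4*(-17)²) = -162381 - 14/(4*289) = -162381 - 14/1156 = -162381 - 14*1/1156 = -162381 - 7/578 = -93856225/578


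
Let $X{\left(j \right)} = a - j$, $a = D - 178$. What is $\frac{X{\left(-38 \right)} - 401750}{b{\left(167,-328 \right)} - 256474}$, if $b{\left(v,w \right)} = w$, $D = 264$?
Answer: $\frac{200813}{128401} \approx 1.564$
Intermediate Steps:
$a = 86$ ($a = 264 - 178 = 86$)
$X{\left(j \right)} = 86 - j$
$\frac{X{\left(-38 \right)} - 401750}{b{\left(167,-328 \right)} - 256474} = \frac{\left(86 - -38\right) - 401750}{-328 - 256474} = \frac{\left(86 + 38\right) - 401750}{-256802} = \left(124 - 401750\right) \left(- \frac{1}{256802}\right) = \left(-401626\right) \left(- \frac{1}{256802}\right) = \frac{200813}{128401}$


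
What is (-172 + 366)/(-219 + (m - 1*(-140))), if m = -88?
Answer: -194/167 ≈ -1.1617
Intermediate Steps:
(-172 + 366)/(-219 + (m - 1*(-140))) = (-172 + 366)/(-219 + (-88 - 1*(-140))) = 194/(-219 + (-88 + 140)) = 194/(-219 + 52) = 194/(-167) = 194*(-1/167) = -194/167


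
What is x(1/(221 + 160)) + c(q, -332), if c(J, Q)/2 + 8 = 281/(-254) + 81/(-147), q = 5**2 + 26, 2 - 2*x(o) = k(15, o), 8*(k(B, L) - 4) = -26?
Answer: -930445/49784 ≈ -18.690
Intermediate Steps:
k(B, L) = 3/4 (k(B, L) = 4 + (1/8)*(-26) = 4 - 13/4 = 3/4)
x(o) = 5/8 (x(o) = 1 - 1/2*3/4 = 1 - 3/8 = 5/8)
q = 51 (q = 25 + 26 = 51)
c(J, Q) = -120195/6223 (c(J, Q) = -16 + 2*(281/(-254) + 81/(-147)) = -16 + 2*(281*(-1/254) + 81*(-1/147)) = -16 + 2*(-281/254 - 27/49) = -16 + 2*(-20627/12446) = -16 - 20627/6223 = -120195/6223)
x(1/(221 + 160)) + c(q, -332) = 5/8 - 120195/6223 = -930445/49784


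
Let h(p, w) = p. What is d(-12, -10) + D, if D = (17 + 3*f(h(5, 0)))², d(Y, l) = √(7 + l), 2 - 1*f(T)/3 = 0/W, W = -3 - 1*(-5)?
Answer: 1225 + I*√3 ≈ 1225.0 + 1.732*I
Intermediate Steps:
W = 2 (W = -3 + 5 = 2)
f(T) = 6 (f(T) = 6 - 0/2 = 6 - 3*0 = 6 + 0 = 6)
D = 1225 (D = (17 + 3*6)² = (17 + 18)² = 35² = 1225)
d(-12, -10) + D = √(7 - 10) + 1225 = √(-3) + 1225 = I*√3 + 1225 = 1225 + I*√3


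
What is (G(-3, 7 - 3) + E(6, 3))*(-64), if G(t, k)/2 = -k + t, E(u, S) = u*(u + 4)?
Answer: -2944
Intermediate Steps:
E(u, S) = u*(4 + u)
G(t, k) = -2*k + 2*t (G(t, k) = 2*(-k + t) = 2*(t - k) = -2*k + 2*t)
(G(-3, 7 - 3) + E(6, 3))*(-64) = ((-2*(7 - 3) + 2*(-3)) + 6*(4 + 6))*(-64) = ((-2*4 - 6) + 6*10)*(-64) = ((-8 - 6) + 60)*(-64) = (-14 + 60)*(-64) = 46*(-64) = -2944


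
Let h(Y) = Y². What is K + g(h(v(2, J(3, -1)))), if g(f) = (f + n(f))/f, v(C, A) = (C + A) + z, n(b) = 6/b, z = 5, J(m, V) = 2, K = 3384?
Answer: 7402997/2187 ≈ 3385.0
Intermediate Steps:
v(C, A) = 5 + A + C (v(C, A) = (C + A) + 5 = (A + C) + 5 = 5 + A + C)
g(f) = (f + 6/f)/f
K + g(h(v(2, J(3, -1)))) = 3384 + (1 + 6/((5 + 2 + 2)²)²) = 3384 + (1 + 6/(9²)²) = 3384 + (1 + 6/81²) = 3384 + (1 + 6*(1/6561)) = 3384 + (1 + 2/2187) = 3384 + 2189/2187 = 7402997/2187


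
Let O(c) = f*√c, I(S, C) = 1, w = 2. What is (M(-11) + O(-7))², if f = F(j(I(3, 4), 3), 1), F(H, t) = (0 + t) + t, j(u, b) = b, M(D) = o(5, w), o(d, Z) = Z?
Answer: -24 + 8*I*√7 ≈ -24.0 + 21.166*I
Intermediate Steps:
M(D) = 2
F(H, t) = 2*t (F(H, t) = t + t = 2*t)
f = 2 (f = 2*1 = 2)
O(c) = 2*√c
(M(-11) + O(-7))² = (2 + 2*√(-7))² = (2 + 2*(I*√7))² = (2 + 2*I*√7)²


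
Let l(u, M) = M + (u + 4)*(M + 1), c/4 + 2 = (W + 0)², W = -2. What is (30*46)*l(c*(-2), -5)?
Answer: 59340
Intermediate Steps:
c = 8 (c = -8 + 4*(-2 + 0)² = -8 + 4*(-2)² = -8 + 4*4 = -8 + 16 = 8)
l(u, M) = M + (1 + M)*(4 + u) (l(u, M) = M + (4 + u)*(1 + M) = M + (1 + M)*(4 + u))
(30*46)*l(c*(-2), -5) = (30*46)*(4 + 8*(-2) + 5*(-5) - 40*(-2)) = 1380*(4 - 16 - 25 - 5*(-16)) = 1380*(4 - 16 - 25 + 80) = 1380*43 = 59340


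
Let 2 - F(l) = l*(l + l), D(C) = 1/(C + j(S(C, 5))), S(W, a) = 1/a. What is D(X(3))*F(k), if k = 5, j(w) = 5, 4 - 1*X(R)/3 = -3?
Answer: -24/13 ≈ -1.8462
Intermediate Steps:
X(R) = 21 (X(R) = 12 - 3*(-3) = 12 + 9 = 21)
D(C) = 1/(5 + C) (D(C) = 1/(C + 5) = 1/(5 + C))
F(l) = 2 - 2*l**2 (F(l) = 2 - l*(l + l) = 2 - l*2*l = 2 - 2*l**2)
D(X(3))*F(k) = (2 - 2*5**2)/(5 + 21) = (2 - 2*25)/26 = (2 - 50)/26 = (1/26)*(-48) = -24/13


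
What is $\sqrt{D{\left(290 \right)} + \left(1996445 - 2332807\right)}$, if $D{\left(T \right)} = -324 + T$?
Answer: $34 i \sqrt{291} \approx 580.0 i$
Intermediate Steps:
$\sqrt{D{\left(290 \right)} + \left(1996445 - 2332807\right)} = \sqrt{\left(-324 + 290\right) + \left(1996445 - 2332807\right)} = \sqrt{-34 - 336362} = \sqrt{-336396} = 34 i \sqrt{291}$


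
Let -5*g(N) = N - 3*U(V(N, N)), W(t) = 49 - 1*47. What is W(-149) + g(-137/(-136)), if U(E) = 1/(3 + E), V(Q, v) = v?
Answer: 722023/370600 ≈ 1.9483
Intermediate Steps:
W(t) = 2 (W(t) = 49 - 47 = 2)
g(N) = -N/5 + 3/(5*(3 + N)) (g(N) = -(N - 3/(3 + N))/5 = -N/5 + 3/(5*(3 + N)))
W(-149) + g(-137/(-136)) = 2 + (3 - (-137/(-136))*(3 - 137/(-136)))/(5*(3 - 137/(-136))) = 2 + (3 - (-137*(-1/136))*(3 - 137*(-1/136)))/(5*(3 - 137*(-1/136))) = 2 + (3 - 1*137/136*(3 + 137/136))/(5*(3 + 137/136)) = 2 + (3 - 1*137/136*545/136)/(5*(545/136)) = 2 + (⅕)*(136/545)*(3 - 74665/18496) = 2 + (⅕)*(136/545)*(-19177/18496) = 2 - 19177/370600 = 722023/370600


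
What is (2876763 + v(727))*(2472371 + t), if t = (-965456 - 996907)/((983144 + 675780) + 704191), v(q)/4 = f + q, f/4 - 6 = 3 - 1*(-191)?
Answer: 5614386499716790014/787705 ≈ 7.1275e+12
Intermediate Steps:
f = 800 (f = 24 + 4*(3 - 1*(-191)) = 24 + 4*(3 + 191) = 24 + 4*194 = 24 + 776 = 800)
v(q) = 3200 + 4*q (v(q) = 4*(800 + q) = 3200 + 4*q)
t = -654121/787705 (t = -1962363/(1658924 + 704191) = -1962363/2363115 = -1962363*1/2363115 = -654121/787705 ≈ -0.83041)
(2876763 + v(727))*(2472371 + t) = (2876763 + (3200 + 4*727))*(2472371 - 654121/787705) = (2876763 + (3200 + 2908))*(1947498344434/787705) = (2876763 + 6108)*(1947498344434/787705) = 2882871*(1947498344434/787705) = 5614386499716790014/787705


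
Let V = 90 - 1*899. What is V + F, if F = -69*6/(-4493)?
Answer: -3634423/4493 ≈ -808.91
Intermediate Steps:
V = -809 (V = 90 - 899 = -809)
F = 414/4493 (F = -414*(-1/4493) = 414/4493 ≈ 0.092143)
V + F = -809 + 414/4493 = -3634423/4493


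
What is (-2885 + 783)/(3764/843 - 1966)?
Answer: 885993/826787 ≈ 1.0716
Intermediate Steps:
(-2885 + 783)/(3764/843 - 1966) = -2102/(3764*(1/843) - 1966) = -2102/(3764/843 - 1966) = -2102/(-1653574/843) = -2102*(-843/1653574) = 885993/826787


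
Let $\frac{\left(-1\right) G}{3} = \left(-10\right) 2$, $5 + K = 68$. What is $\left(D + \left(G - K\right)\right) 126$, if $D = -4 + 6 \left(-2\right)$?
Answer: $-2394$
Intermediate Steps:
$K = 63$ ($K = -5 + 68 = 63$)
$G = 60$ ($G = - 3 \left(\left(-10\right) 2\right) = \left(-3\right) \left(-20\right) = 60$)
$D = -16$ ($D = -4 - 12 = -16$)
$\left(D + \left(G - K\right)\right) 126 = \left(-16 + \left(60 - 63\right)\right) 126 = \left(-16 - 3\right) 126 = \left(-19\right) 126 = -2394$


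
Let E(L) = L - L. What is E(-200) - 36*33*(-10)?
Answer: 11880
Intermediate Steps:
E(L) = 0
E(-200) - 36*33*(-10) = 0 - 36*33*(-10) = 0 - 1188*(-10) = 0 - 1*(-11880) = 0 + 11880 = 11880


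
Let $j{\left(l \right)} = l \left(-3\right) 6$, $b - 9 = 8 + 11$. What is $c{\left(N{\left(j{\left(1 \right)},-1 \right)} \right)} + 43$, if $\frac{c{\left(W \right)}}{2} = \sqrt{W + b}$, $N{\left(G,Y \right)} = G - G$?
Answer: $43 + 4 \sqrt{7} \approx 53.583$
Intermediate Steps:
$b = 28$ ($b = 9 + \left(8 + 11\right) = 9 + 19 = 28$)
$j{\left(l \right)} = - 18 l$ ($j{\left(l \right)} = - 3 l 6 = - 18 l$)
$N{\left(G,Y \right)} = 0$
$c{\left(W \right)} = 2 \sqrt{28 + W}$ ($c{\left(W \right)} = 2 \sqrt{W + 28} = 2 \sqrt{28 + W}$)
$c{\left(N{\left(j{\left(1 \right)},-1 \right)} \right)} + 43 = 2 \sqrt{28 + 0} + 43 = 2 \sqrt{28} + 43 = 2 \cdot 2 \sqrt{7} + 43 = 4 \sqrt{7} + 43 = 43 + 4 \sqrt{7}$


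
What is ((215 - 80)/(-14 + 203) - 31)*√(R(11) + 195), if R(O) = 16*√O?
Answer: -212*√(195 + 16*√11)/7 ≈ -477.00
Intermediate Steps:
((215 - 80)/(-14 + 203) - 31)*√(R(11) + 195) = ((215 - 80)/(-14 + 203) - 31)*√(16*√11 + 195) = (135/189 - 31)*√(195 + 16*√11) = (135*(1/189) - 31)*√(195 + 16*√11) = (5/7 - 31)*√(195 + 16*√11) = -212*√(195 + 16*√11)/7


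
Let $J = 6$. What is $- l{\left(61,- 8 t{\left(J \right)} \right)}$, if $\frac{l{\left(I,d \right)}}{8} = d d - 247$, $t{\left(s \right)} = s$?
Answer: $-16456$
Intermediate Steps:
$l{\left(I,d \right)} = -1976 + 8 d^{2}$ ($l{\left(I,d \right)} = 8 \left(d d - 247\right) = 8 \left(d^{2} - 247\right) = 8 \left(-247 + d^{2}\right) = -1976 + 8 d^{2}$)
$- l{\left(61,- 8 t{\left(J \right)} \right)} = - (-1976 + 8 \left(\left(-8\right) 6\right)^{2}) = - (-1976 + 8 \left(-48\right)^{2}) = - (-1976 + 8 \cdot 2304) = - (-1976 + 18432) = \left(-1\right) 16456 = -16456$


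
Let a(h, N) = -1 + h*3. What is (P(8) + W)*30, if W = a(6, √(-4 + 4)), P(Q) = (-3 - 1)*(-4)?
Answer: 990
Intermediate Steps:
P(Q) = 16 (P(Q) = -4*(-4) = 16)
a(h, N) = -1 + 3*h
W = 17 (W = -1 + 3*6 = -1 + 18 = 17)
(P(8) + W)*30 = (16 + 17)*30 = 33*30 = 990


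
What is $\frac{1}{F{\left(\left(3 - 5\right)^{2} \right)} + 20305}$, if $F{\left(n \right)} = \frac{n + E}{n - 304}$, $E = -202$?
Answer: $\frac{50}{1015283} \approx 4.9247 \cdot 10^{-5}$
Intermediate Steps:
$F{\left(n \right)} = \frac{-202 + n}{-304 + n}$ ($F{\left(n \right)} = \frac{n - 202}{n - 304} = \frac{-202 + n}{-304 + n}$)
$\frac{1}{F{\left(\left(3 - 5\right)^{2} \right)} + 20305} = \frac{1}{\frac{-202 + \left(3 - 5\right)^{2}}{-304 + \left(3 - 5\right)^{2}} + 20305} = \frac{1}{\frac{-202 + \left(-2\right)^{2}}{-304 + \left(-2\right)^{2}} + 20305} = \frac{1}{\frac{-202 + 4}{-304 + 4} + 20305} = \frac{1}{\frac{1}{-300} \left(-198\right) + 20305} = \frac{1}{\left(- \frac{1}{300}\right) \left(-198\right) + 20305} = \frac{1}{\frac{33}{50} + 20305} = \frac{1}{\frac{1015283}{50}} = \frac{50}{1015283}$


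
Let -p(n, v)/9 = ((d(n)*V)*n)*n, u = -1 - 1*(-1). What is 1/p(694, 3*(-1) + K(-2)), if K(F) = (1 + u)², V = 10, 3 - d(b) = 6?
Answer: 1/130041720 ≈ 7.6898e-9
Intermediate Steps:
d(b) = -3 (d(b) = 3 - 1*6 = 3 - 6 = -3)
u = 0 (u = -1 + 1 = 0)
K(F) = 1 (K(F) = (1 + 0)² = 1² = 1)
p(n, v) = 270*n² (p(n, v) = -9*(-3*10)*n*n = -9*(-30*n)*n = -(-270)*n² = 270*n²)
1/p(694, 3*(-1) + K(-2)) = 1/(270*694²) = 1/(270*481636) = 1/130041720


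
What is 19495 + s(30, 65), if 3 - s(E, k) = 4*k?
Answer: 19238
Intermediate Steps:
s(E, k) = 3 - 4*k
19495 + s(30, 65) = 19495 + (3 - 4*65) = 19495 + (3 - 260) = 19495 - 257 = 19238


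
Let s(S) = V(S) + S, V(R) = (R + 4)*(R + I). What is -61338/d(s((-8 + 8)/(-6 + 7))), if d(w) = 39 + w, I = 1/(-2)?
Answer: -61338/37 ≈ -1657.8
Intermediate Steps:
I = -1/2 ≈ -0.50000
V(R) = (4 + R)*(-1/2 + R) (V(R) = (R + 4)*(R - 1/2) = (4 + R)*(-1/2 + R))
s(S) = -2 + S**2 + 9*S/2 (s(S) = (-2 + S**2 + 7*S/2) + S = -2 + S**2 + 9*S/2)
-61338/d(s((-8 + 8)/(-6 + 7))) = -61338/(39 + (-2 + ((-8 + 8)/(-6 + 7))**2 + 9*((-8 + 8)/(-6 + 7))/2)) = -61338/(39 + (-2 + (0/1)**2 + 9*(0/1)/2)) = -61338/(39 + (-2 + (0*1)**2 + 9*(0*1)/2)) = -61338/(39 + (-2 + 0**2 + (9/2)*0)) = -61338/(39 + (-2 + 0 + 0)) = -61338/(39 - 2) = -61338/37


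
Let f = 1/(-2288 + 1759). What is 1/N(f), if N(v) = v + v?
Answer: -529/2 ≈ -264.50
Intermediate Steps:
f = -1/529 (f = 1/(-529) = -1/529 ≈ -0.0018904)
N(v) = 2*v
1/N(f) = 1/(2*(-1/529)) = 1/(-2/529) = -529/2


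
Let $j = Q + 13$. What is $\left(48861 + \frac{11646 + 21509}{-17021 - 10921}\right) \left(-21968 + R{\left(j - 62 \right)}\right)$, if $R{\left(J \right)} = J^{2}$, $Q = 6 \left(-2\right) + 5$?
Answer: $- \frac{12855108380312}{13971} \approx -9.2013 \cdot 10^{8}$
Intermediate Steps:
$Q = -7$ ($Q = -12 + 5 = -7$)
$j = 6$ ($j = -7 + 13 = 6$)
$\left(48861 + \frac{11646 + 21509}{-17021 - 10921}\right) \left(-21968 + R{\left(j - 62 \right)}\right) = \left(48861 + \frac{11646 + 21509}{-17021 - 10921}\right) \left(-21968 + \left(6 - 62\right)^{2}\right) = \left(48861 + \frac{33155}{-27942}\right) \left(-21968 + \left(-56\right)^{2}\right) = \left(48861 + 33155 \left(- \frac{1}{27942}\right)\right) \left(-21968 + 3136\right) = \left(48861 - \frac{33155}{27942}\right) \left(-18832\right) = \frac{1365240907}{27942} \left(-18832\right) = - \frac{12855108380312}{13971}$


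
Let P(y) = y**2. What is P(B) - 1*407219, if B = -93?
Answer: -398570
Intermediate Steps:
P(B) - 1*407219 = (-93)**2 - 1*407219 = 8649 - 407219 = -398570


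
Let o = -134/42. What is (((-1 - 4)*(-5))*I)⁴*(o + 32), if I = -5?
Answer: 147705078125/21 ≈ 7.0336e+9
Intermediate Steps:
o = -67/21 (o = -134*1/42 = -67/21 ≈ -3.1905)
(((-1 - 4)*(-5))*I)⁴*(o + 32) = (((-1 - 4)*(-5))*(-5))⁴*(-67/21 + 32) = (-5*(-5)*(-5))⁴*(605/21) = (25*(-5))⁴*(605/21) = (-125)⁴*(605/21) = 244140625*(605/21) = 147705078125/21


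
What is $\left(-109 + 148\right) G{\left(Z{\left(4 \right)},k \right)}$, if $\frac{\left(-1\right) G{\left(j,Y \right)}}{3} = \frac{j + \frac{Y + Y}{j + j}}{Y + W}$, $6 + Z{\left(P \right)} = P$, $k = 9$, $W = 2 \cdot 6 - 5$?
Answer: $\frac{1521}{32} \approx 47.531$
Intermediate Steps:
$W = 7$ ($W = 12 - 5 = 7$)
$Z{\left(P \right)} = -6 + P$
$G{\left(j,Y \right)} = - \frac{3 \left(j + \frac{Y}{j}\right)}{7 + Y}$ ($G{\left(j,Y \right)} = - 3 \frac{j + \frac{Y + Y}{j + j}}{Y + 7} = - 3 \frac{j + \frac{2 Y}{2 j}}{7 + Y} = - 3 \frac{j + 2 Y \frac{1}{2 j}}{7 + Y} = - 3 \frac{j + \frac{Y}{j}}{7 + Y} = - \frac{3 \left(j + \frac{Y}{j}\right)}{7 + Y}$)
$\left(-109 + 148\right) G{\left(Z{\left(4 \right)},k \right)} = \left(-109 + 148\right) \frac{3 \left(\left(-1\right) 9 - \left(-6 + 4\right)^{2}\right)}{\left(-6 + 4\right) \left(7 + 9\right)} = 39 \frac{3 \left(-9 - \left(-2\right)^{2}\right)}{\left(-2\right) 16} = 39 \cdot 3 \left(- \frac{1}{2}\right) \frac{1}{16} \left(-9 - 4\right) = 39 \cdot 3 \left(- \frac{1}{2}\right) \frac{1}{16} \left(-13\right) = 39 \cdot \frac{39}{32} = \frac{1521}{32}$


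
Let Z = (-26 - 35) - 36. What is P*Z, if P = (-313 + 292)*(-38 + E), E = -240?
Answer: -566286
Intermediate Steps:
P = 5838 (P = (-313 + 292)*(-38 - 240) = -21*(-278) = 5838)
Z = -97 (Z = -61 - 36 = -97)
P*Z = 5838*(-97) = -566286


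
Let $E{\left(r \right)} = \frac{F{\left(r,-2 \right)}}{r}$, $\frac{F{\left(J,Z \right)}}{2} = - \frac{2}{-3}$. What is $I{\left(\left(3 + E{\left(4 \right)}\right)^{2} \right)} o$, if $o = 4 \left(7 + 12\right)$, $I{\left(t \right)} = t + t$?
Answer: $\frac{15200}{9} \approx 1688.9$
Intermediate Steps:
$F{\left(J,Z \right)} = \frac{4}{3}$ ($F{\left(J,Z \right)} = 2 \left(- \frac{2}{-3}\right) = 2 \left(\left(-2\right) \left(- \frac{1}{3}\right)\right) = 2 \cdot \frac{2}{3} = \frac{4}{3}$)
$E{\left(r \right)} = \frac{4}{3 r}$
$I{\left(t \right)} = 2 t$
$o = 76$ ($o = 4 \cdot 19 = 76$)
$I{\left(\left(3 + E{\left(4 \right)}\right)^{2} \right)} o = 2 \left(3 + \frac{4}{3 \cdot 4}\right)^{2} \cdot 76 = 2 \left(3 + \frac{4}{3} \cdot \frac{1}{4}\right)^{2} \cdot 76 = 2 \left(3 + \frac{1}{3}\right)^{2} \cdot 76 = 2 \left(\frac{10}{3}\right)^{2} \cdot 76 = 2 \cdot \frac{100}{9} \cdot 76 = \frac{200}{9} \cdot 76 = \frac{15200}{9}$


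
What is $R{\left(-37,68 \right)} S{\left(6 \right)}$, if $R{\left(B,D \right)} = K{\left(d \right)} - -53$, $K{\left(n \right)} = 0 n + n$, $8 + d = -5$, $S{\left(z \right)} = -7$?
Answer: $-280$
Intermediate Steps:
$d = -13$ ($d = -8 - 5 = -13$)
$K{\left(n \right)} = n$ ($K{\left(n \right)} = 0 + n = n$)
$R{\left(B,D \right)} = 40$ ($R{\left(B,D \right)} = -13 - -53 = -13 + 53 = 40$)
$R{\left(-37,68 \right)} S{\left(6 \right)} = 40 \left(-7\right) = -280$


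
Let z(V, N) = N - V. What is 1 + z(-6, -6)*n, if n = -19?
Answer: 1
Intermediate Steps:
1 + z(-6, -6)*n = 1 + (-6 - 1*(-6))*(-19) = 1 + (-6 + 6)*(-19) = 1 + 0*(-19) = 1 + 0 = 1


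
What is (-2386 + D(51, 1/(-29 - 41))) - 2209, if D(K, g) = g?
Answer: -321651/70 ≈ -4595.0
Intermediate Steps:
(-2386 + D(51, 1/(-29 - 41))) - 2209 = (-2386 + 1/(-29 - 41)) - 2209 = (-2386 + 1/(-70)) - 2209 = (-2386 - 1/70) - 2209 = -167021/70 - 2209 = -321651/70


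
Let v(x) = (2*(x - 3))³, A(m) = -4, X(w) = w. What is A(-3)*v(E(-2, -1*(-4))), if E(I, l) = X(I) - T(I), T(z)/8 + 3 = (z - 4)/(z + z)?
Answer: -10976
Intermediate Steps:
T(z) = -24 + 4*(-4 + z)/z (T(z) = -24 + 8*((z - 4)/(z + z)) = -24 + 8*((-4 + z)/((2*z))) = -24 + 8*((-4 + z)*(1/(2*z))) = -24 + 8*((-4 + z)/(2*z)) = -24 + 4*(-4 + z)/z)
E(I, l) = 20 + I + 16/I (E(I, l) = I - (-20 - 16/I) = I + (20 + 16/I) = 20 + I + 16/I)
v(x) = (-6 + 2*x)³ (v(x) = (2*(-3 + x))³ = (-6 + 2*x)³)
A(-3)*v(E(-2, -1*(-4))) = -32*(-3 + (20 - 2 + 16/(-2)))³ = -32*(-3 + (20 - 2 + 16*(-½)))³ = -32*(-3 + (20 - 2 - 8))³ = -32*(-3 + 10)³ = -32*7³ = -32*343 = -4*2744 = -10976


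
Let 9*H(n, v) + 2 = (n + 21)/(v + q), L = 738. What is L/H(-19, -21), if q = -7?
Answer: -92988/29 ≈ -3206.5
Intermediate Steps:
H(n, v) = -2/9 + (21 + n)/(9*(-7 + v)) (H(n, v) = -2/9 + ((n + 21)/(v - 7))/9 = -2/9 + ((21 + n)/(-7 + v))/9 = -2/9 + (21 + n)/(9*(-7 + v)))
L/H(-19, -21) = 738/(((35 - 19 - 2*(-21))/(9*(-7 - 21)))) = 738/(((1/9)*(35 - 19 + 42)/(-28))) = 738/(((1/9)*(-1/28)*58)) = 738/(-29/126) = 738*(-126/29) = -92988/29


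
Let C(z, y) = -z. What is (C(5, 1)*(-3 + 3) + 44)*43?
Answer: 1892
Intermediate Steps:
(C(5, 1)*(-3 + 3) + 44)*43 = ((-1*5)*(-3 + 3) + 44)*43 = (-5*0 + 44)*43 = (0 + 44)*43 = 44*43 = 1892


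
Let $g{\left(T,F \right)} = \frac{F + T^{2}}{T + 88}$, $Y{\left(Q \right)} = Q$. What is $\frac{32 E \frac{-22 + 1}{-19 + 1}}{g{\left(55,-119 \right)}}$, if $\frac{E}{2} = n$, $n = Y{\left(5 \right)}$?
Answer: $\frac{80080}{4359} \approx 18.371$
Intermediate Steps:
$n = 5$
$g{\left(T,F \right)} = \frac{F + T^{2}}{88 + T}$
$E = 10$ ($E = 2 \cdot 5 = 10$)
$\frac{32 E \frac{-22 + 1}{-19 + 1}}{g{\left(55,-119 \right)}} = \frac{32 \cdot 10 \frac{-22 + 1}{-19 + 1}}{\frac{1}{88 + 55} \left(-119 + 55^{2}\right)} = \frac{320 \left(- \frac{21}{-18}\right)}{\frac{1}{143} \left(-119 + 3025\right)} = \frac{320 \left(\left(-21\right) \left(- \frac{1}{18}\right)\right)}{\frac{1}{143} \cdot 2906} = \frac{320 \cdot \frac{7}{6}}{\frac{2906}{143}} = \frac{1120}{3} \cdot \frac{143}{2906} = \frac{80080}{4359}$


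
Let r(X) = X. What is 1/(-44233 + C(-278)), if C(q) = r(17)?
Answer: -1/44216 ≈ -2.2616e-5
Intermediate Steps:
C(q) = 17
1/(-44233 + C(-278)) = 1/(-44233 + 17) = 1/(-44216) = -1/44216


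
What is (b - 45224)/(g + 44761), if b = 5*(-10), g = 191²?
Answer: -22637/40621 ≈ -0.55727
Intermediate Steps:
g = 36481
b = -50
(b - 45224)/(g + 44761) = (-50 - 45224)/(36481 + 44761) = -45274/81242 = -45274*1/81242 = -22637/40621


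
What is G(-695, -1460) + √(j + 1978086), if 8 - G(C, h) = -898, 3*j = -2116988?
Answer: 906 + √11451810/3 ≈ 2034.0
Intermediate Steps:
j = -2116988/3 (j = (⅓)*(-2116988) = -2116988/3 ≈ -7.0566e+5)
G(C, h) = 906 (G(C, h) = 8 - 1*(-898) = 8 + 898 = 906)
G(-695, -1460) + √(j + 1978086) = 906 + √(-2116988/3 + 1978086) = 906 + √(3817270/3) = 906 + √11451810/3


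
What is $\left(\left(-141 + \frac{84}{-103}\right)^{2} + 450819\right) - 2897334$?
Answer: $- \frac{25741713186}{10609} \approx -2.4264 \cdot 10^{6}$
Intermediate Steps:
$\left(\left(-141 + \frac{84}{-103}\right)^{2} + 450819\right) - 2897334 = \left(\left(-141 + 84 \left(- \frac{1}{103}\right)\right)^{2} + 450819\right) - 2897334 = \left(\left(-141 - \frac{84}{103}\right)^{2} + 450819\right) - 2897334 = \left(\left(- \frac{14607}{103}\right)^{2} + 450819\right) - 2897334 = \left(\frac{213364449}{10609} + 450819\right) - 2897334 = \frac{4996103220}{10609} - 2897334 = - \frac{25741713186}{10609}$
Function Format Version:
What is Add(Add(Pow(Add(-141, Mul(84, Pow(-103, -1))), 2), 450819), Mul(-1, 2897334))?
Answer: Rational(-25741713186, 10609) ≈ -2.4264e+6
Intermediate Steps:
Add(Add(Pow(Add(-141, Mul(84, Pow(-103, -1))), 2), 450819), Mul(-1, 2897334)) = Add(Add(Pow(Add(-141, Mul(84, Rational(-1, 103))), 2), 450819), -2897334) = Add(Add(Pow(Add(-141, Rational(-84, 103)), 2), 450819), -2897334) = Add(Add(Pow(Rational(-14607, 103), 2), 450819), -2897334) = Add(Add(Rational(213364449, 10609), 450819), -2897334) = Add(Rational(4996103220, 10609), -2897334) = Rational(-25741713186, 10609)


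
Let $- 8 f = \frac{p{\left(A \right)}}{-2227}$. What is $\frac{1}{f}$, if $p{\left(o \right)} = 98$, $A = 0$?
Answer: $\frac{8908}{49} \approx 181.8$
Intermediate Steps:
$f = \frac{49}{8908}$ ($f = - \frac{98 \frac{1}{-2227}}{8} = - \frac{98 \left(- \frac{1}{2227}\right)}{8} = \left(- \frac{1}{8}\right) \left(- \frac{98}{2227}\right) = \frac{49}{8908} \approx 0.0055007$)
$\frac{1}{f} = \frac{1}{\frac{49}{8908}} = \frac{8908}{49}$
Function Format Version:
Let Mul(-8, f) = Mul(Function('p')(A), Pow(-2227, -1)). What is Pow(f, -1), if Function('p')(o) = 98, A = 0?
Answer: Rational(8908, 49) ≈ 181.80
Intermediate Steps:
f = Rational(49, 8908) (f = Mul(Rational(-1, 8), Mul(98, Pow(-2227, -1))) = Mul(Rational(-1, 8), Mul(98, Rational(-1, 2227))) = Mul(Rational(-1, 8), Rational(-98, 2227)) = Rational(49, 8908) ≈ 0.0055007)
Pow(f, -1) = Pow(Rational(49, 8908), -1) = Rational(8908, 49)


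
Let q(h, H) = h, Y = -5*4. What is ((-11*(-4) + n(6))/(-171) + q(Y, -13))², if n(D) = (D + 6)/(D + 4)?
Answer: 300190276/731025 ≈ 410.64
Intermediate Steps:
Y = -20
n(D) = (6 + D)/(4 + D)
((-11*(-4) + n(6))/(-171) + q(Y, -13))² = ((-11*(-4) + (6 + 6)/(4 + 6))/(-171) - 20)² = ((44 + 12/10)*(-1/171) - 20)² = ((44 + (⅒)*12)*(-1/171) - 20)² = ((44 + 6/5)*(-1/171) - 20)² = ((226/5)*(-1/171) - 20)² = (-226/855 - 20)² = (-17326/855)² = 300190276/731025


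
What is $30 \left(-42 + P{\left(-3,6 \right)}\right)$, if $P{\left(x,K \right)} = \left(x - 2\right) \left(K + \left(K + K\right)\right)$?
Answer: $-3960$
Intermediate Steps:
$P{\left(x,K \right)} = 3 K \left(-2 + x\right)$ ($P{\left(x,K \right)} = \left(-2 + x\right) \left(K + 2 K\right) = \left(-2 + x\right) 3 K = 3 K \left(-2 + x\right)$)
$30 \left(-42 + P{\left(-3,6 \right)}\right) = 30 \left(-42 + 3 \cdot 6 \left(-2 - 3\right)\right) = 30 \left(-42 + 3 \cdot 6 \left(-5\right)\right) = 30 \left(-42 - 90\right) = 30 \left(-132\right) = -3960$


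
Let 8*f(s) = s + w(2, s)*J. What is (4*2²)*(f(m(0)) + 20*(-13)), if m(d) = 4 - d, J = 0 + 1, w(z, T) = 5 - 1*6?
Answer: -4154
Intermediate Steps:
w(z, T) = -1 (w(z, T) = 5 - 6 = -1)
J = 1
f(s) = -⅛ + s/8 (f(s) = (s - 1*1)/8 = (s - 1)/8 = (-1 + s)/8 = -⅛ + s/8)
(4*2²)*(f(m(0)) + 20*(-13)) = (4*2²)*((-⅛ + (4 - 1*0)/8) + 20*(-13)) = (4*4)*((-⅛ + (4 + 0)/8) - 260) = 16*((-⅛ + (⅛)*4) - 260) = 16*((-⅛ + ½) - 260) = 16*(3/8 - 260) = 16*(-2077/8) = -4154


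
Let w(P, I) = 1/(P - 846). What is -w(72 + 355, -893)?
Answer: 1/419 ≈ 0.0023866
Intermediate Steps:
w(P, I) = 1/(-846 + P)
-w(72 + 355, -893) = -1/(-846 + (72 + 355)) = -1/(-846 + 427) = -1/(-419) = -1*(-1/419) = 1/419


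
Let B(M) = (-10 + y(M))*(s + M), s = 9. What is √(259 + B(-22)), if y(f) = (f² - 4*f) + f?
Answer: I*√6761 ≈ 82.225*I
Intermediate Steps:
y(f) = f² - 3*f
B(M) = (-10 + M*(-3 + M))*(9 + M)
√(259 + B(-22)) = √(259 + (-90 + (-22)³ - 37*(-22) + 6*(-22)²)) = √(259 + (-90 - 10648 + 814 + 6*484)) = √(259 + (-90 - 10648 + 814 + 2904)) = √(259 - 7020) = √(-6761) = I*√6761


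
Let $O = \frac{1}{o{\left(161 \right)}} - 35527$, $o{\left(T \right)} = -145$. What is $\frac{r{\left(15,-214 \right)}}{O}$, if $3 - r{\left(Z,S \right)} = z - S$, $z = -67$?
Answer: $\frac{2610}{643927} \approx 0.0040533$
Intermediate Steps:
$r{\left(Z,S \right)} = 70 + S$ ($r{\left(Z,S \right)} = 3 - \left(-67 - S\right) = 3 + \left(67 + S\right) = 70 + S$)
$O = - \frac{5151416}{145}$ ($O = \frac{1}{-145} - 35527 = - \frac{1}{145} - 35527 = - \frac{5151416}{145} \approx -35527.0$)
$\frac{r{\left(15,-214 \right)}}{O} = \frac{70 - 214}{- \frac{5151416}{145}} = \left(-144\right) \left(- \frac{145}{5151416}\right) = \frac{2610}{643927}$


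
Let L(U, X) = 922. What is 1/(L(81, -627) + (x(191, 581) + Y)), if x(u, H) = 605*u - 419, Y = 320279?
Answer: 1/436337 ≈ 2.2918e-6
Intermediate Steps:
x(u, H) = -419 + 605*u
1/(L(81, -627) + (x(191, 581) + Y)) = 1/(922 + ((-419 + 605*191) + 320279)) = 1/(922 + ((-419 + 115555) + 320279)) = 1/(922 + (115136 + 320279)) = 1/(922 + 435415) = 1/436337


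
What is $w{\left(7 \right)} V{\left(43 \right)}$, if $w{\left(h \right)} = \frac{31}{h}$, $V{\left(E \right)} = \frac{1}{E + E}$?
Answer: $\frac{31}{602} \approx 0.051495$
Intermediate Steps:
$V{\left(E \right)} = \frac{1}{2 E}$
$w{\left(7 \right)} V{\left(43 \right)} = \frac{31}{7} \frac{1}{2 \cdot 43} = 31 \cdot \frac{1}{7} \cdot \frac{1}{2} \cdot \frac{1}{43} = \frac{31}{7} \cdot \frac{1}{86} = \frac{31}{602}$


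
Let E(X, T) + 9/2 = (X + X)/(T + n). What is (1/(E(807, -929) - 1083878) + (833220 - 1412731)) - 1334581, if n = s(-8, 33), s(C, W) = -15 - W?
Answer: -4053873885250190/2117909633 ≈ -1.9141e+6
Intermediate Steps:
n = -48 (n = -15 - 1*33 = -15 - 33 = -48)
E(X, T) = -9/2 + 2*X/(-48 + T) (E(X, T) = -9/2 + (X + X)/(T - 48) = -9/2 + (2*X)/(-48 + T) = -9/2 + 2*X/(-48 + T))
(1/(E(807, -929) - 1083878) + (833220 - 1412731)) - 1334581 = (1/((432 - 9*(-929) + 4*807)/(2*(-48 - 929)) - 1083878) + (833220 - 1412731)) - 1334581 = (1/((½)*(432 + 8361 + 3228)/(-977) - 1083878) - 579511) - 1334581 = (1/((½)*(-1/977)*12021 - 1083878) - 579511) - 1334581 = (1/(-12021/1954 - 1083878) - 579511) - 1334581 = (1/(-2117909633/1954) - 579511) - 1334581 = (-1954/2117909633 - 579511) - 1334581 = -1227351929331417/2117909633 - 1334581 = -4053873885250190/2117909633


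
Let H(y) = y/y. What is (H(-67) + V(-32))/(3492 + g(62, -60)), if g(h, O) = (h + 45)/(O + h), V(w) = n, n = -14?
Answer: -26/7091 ≈ -0.0036666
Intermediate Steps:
H(y) = 1
V(w) = -14
g(h, O) = (45 + h)/(O + h)
(H(-67) + V(-32))/(3492 + g(62, -60)) = (1 - 14)/(3492 + (45 + 62)/(-60 + 62)) = -13/(3492 + 107/2) = -13/7091/2 = -13*2/7091 = -26/7091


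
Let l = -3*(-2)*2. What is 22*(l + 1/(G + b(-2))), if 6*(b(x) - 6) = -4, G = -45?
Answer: 31350/119 ≈ 263.45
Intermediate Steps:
b(x) = 16/3 (b(x) = 6 + (⅙)*(-4) = 6 - ⅔ = 16/3)
l = 12 (l = 6*2 = 12)
22*(l + 1/(G + b(-2))) = 22*(12 + 1/(-45 + 16/3)) = 22*(12 + 1/(-119/3)) = 22*(12 - 3/119) = 22*(1425/119) = 31350/119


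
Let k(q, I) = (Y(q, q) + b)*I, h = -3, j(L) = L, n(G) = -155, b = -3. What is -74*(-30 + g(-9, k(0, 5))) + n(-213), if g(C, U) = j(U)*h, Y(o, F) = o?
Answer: -1265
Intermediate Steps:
k(q, I) = I*(-3 + q) (k(q, I) = (q - 3)*I = (-3 + q)*I = I*(-3 + q))
g(C, U) = -3*U (g(C, U) = U*(-3) = -3*U)
-74*(-30 + g(-9, k(0, 5))) + n(-213) = -74*(-30 - 15*(-3 + 0)) - 155 = -74*(-30 - 15*(-3)) - 155 = -74*(-30 - 3*(-15)) - 155 = -74*(-30 + 45) - 155 = -74*15 - 155 = -1110 - 155 = -1265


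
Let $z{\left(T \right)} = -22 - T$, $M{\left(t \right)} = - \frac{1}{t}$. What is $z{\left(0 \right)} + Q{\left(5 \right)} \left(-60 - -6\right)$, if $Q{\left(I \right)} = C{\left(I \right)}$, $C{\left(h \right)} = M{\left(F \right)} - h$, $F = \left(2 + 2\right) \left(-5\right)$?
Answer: $\frac{2453}{10} \approx 245.3$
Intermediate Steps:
$F = -20$ ($F = 4 \left(-5\right) = -20$)
$C{\left(h \right)} = \frac{1}{20} - h$ ($C{\left(h \right)} = - \frac{1}{-20} - h = \left(-1\right) \left(- \frac{1}{20}\right) - h = \frac{1}{20} - h$)
$Q{\left(I \right)} = \frac{1}{20} - I$
$z{\left(0 \right)} + Q{\left(5 \right)} \left(-60 - -6\right) = \left(-22 - 0\right) + \left(\frac{1}{20} - 5\right) \left(-60 - -6\right) = \left(-22 + 0\right) + \left(\frac{1}{20} - 5\right) \left(-60 + 6\right) = -22 - - \frac{2673}{10} = -22 + \frac{2673}{10} = \frac{2453}{10}$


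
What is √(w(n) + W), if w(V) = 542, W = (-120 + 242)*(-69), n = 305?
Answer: 2*I*√1969 ≈ 88.747*I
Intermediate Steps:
W = -8418 (W = 122*(-69) = -8418)
√(w(n) + W) = √(542 - 8418) = √(-7876) = 2*I*√1969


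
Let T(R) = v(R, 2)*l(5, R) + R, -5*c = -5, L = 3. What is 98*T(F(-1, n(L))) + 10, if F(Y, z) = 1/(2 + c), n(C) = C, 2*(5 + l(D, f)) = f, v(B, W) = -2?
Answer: 990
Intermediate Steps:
l(D, f) = -5 + f/2
c = 1 (c = -1/5*(-5) = 1)
F(Y, z) = 1/3 (F(Y, z) = 1/(2 + 1) = 1/3)
T(R) = 10 (T(R) = -2*(-5 + R/2) + R = (10 - R) + R = 10)
98*T(F(-1, n(L))) + 10 = 98*10 + 10 = 980 + 10 = 990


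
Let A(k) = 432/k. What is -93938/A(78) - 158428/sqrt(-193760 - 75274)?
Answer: -610597/36 + 79214*I*sqrt(269034)/134517 ≈ -16961.0 + 305.44*I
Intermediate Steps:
-93938/A(78) - 158428/sqrt(-193760 - 75274) = -93938/(432/78) - 158428/sqrt(-193760 - 75274) = -93938/(432*(1/78)) - 158428*(-I*sqrt(269034)/269034) = -93938/72/13 - 158428*(-I*sqrt(269034)/269034) = -93938*13/72 - (-79214)*I*sqrt(269034)/134517 = -610597/36 + 79214*I*sqrt(269034)/134517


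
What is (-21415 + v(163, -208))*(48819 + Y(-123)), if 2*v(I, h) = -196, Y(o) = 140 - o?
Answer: -1055901066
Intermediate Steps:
v(I, h) = -98 (v(I, h) = (1/2)*(-196) = -98)
(-21415 + v(163, -208))*(48819 + Y(-123)) = (-21415 - 98)*(48819 + (140 - 1*(-123))) = -21513*(48819 + (140 + 123)) = -21513*(48819 + 263) = -21513*49082 = -1055901066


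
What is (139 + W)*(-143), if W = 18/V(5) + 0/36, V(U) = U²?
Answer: -499499/25 ≈ -19980.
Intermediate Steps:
W = 18/25 (W = 18/(5²) + 0/36 = 18/25 + 0*(1/36) = 18*(1/25) + 0 = 18/25 + 0 = 18/25 ≈ 0.72000)
(139 + W)*(-143) = (139 + 18/25)*(-143) = (3493/25)*(-143) = -499499/25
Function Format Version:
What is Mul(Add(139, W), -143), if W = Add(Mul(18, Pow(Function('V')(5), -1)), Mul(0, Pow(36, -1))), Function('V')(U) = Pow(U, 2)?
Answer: Rational(-499499, 25) ≈ -19980.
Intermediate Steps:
W = Rational(18, 25) (W = Add(Mul(18, Pow(Pow(5, 2), -1)), Mul(0, Pow(36, -1))) = Add(Mul(18, Pow(25, -1)), Mul(0, Rational(1, 36))) = Add(Mul(18, Rational(1, 25)), 0) = Add(Rational(18, 25), 0) = Rational(18, 25) ≈ 0.72000)
Mul(Add(139, W), -143) = Mul(Add(139, Rational(18, 25)), -143) = Mul(Rational(3493, 25), -143) = Rational(-499499, 25)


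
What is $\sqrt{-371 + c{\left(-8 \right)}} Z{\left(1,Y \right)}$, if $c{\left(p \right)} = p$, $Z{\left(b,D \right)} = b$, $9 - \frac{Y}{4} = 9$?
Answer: $i \sqrt{379} \approx 19.468 i$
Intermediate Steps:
$Y = 0$ ($Y = 36 - 36 = 0$)
$\sqrt{-371 + c{\left(-8 \right)}} Z{\left(1,Y \right)} = \sqrt{-371 - 8} \cdot 1 = \sqrt{-379} \cdot 1 = i \sqrt{379} \cdot 1 = i \sqrt{379}$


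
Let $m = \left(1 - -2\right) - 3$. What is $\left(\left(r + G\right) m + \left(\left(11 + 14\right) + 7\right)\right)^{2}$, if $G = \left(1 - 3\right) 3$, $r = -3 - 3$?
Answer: $1024$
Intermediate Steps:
$r = -6$ ($r = -3 - 3 = -6$)
$G = -6$ ($G = \left(-2\right) 3 = -6$)
$m = 0$ ($m = \left(1 + 2\right) - 3 = 3 - 3 = 0$)
$\left(\left(r + G\right) m + \left(\left(11 + 14\right) + 7\right)\right)^{2} = \left(\left(-6 - 6\right) 0 + \left(\left(11 + 14\right) + 7\right)\right)^{2} = \left(\left(-12\right) 0 + \left(25 + 7\right)\right)^{2} = \left(0 + 32\right)^{2} = 32^{2} = 1024$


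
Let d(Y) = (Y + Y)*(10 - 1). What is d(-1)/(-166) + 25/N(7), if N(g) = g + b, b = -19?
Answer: -1967/996 ≈ -1.9749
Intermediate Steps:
N(g) = -19 + g (N(g) = g - 19 = -19 + g)
d(Y) = 18*Y (d(Y) = (2*Y)*9 = 18*Y)
d(-1)/(-166) + 25/N(7) = (18*(-1))/(-166) + 25/(-19 + 7) = -18*(-1/166) + 25/(-12) = 9/83 + 25*(-1/12) = 9/83 - 25/12 = -1967/996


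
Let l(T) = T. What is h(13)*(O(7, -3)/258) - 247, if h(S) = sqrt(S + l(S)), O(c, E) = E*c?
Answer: -247 - 7*sqrt(26)/86 ≈ -247.42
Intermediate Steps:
h(S) = sqrt(2)*sqrt(S) (h(S) = sqrt(S + S) = sqrt(2*S) = sqrt(2)*sqrt(S))
h(13)*(O(7, -3)/258) - 247 = (sqrt(2)*sqrt(13))*(-3*7/258) - 247 = sqrt(26)*(-21*1/258) - 247 = sqrt(26)*(-7/86) - 247 = -7*sqrt(26)/86 - 247 = -247 - 7*sqrt(26)/86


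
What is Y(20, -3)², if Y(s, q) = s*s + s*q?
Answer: 115600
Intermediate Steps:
Y(s, q) = s² + q*s
Y(20, -3)² = (20*(-3 + 20))² = (20*17)² = 340² = 115600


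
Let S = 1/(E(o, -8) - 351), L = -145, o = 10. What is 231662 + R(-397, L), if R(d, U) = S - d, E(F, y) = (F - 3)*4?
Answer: 74955056/323 ≈ 2.3206e+5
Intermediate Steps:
E(F, y) = -12 + 4*F (E(F, y) = (-3 + F)*4 = -12 + 4*F)
S = -1/323 (S = 1/((-12 + 4*10) - 351) = 1/((-12 + 40) - 351) = 1/(28 - 351) = 1/(-323) = -1/323 ≈ -0.0030960)
R(d, U) = -1/323 - d
231662 + R(-397, L) = 231662 + (-1/323 - 1*(-397)) = 231662 + (-1/323 + 397) = 231662 + 128230/323 = 74955056/323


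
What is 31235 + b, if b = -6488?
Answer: 24747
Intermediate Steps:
31235 + b = 31235 - 6488 = 24747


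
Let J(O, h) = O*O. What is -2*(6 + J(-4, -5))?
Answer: -44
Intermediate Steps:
J(O, h) = O**2
-2*(6 + J(-4, -5)) = -2*(6 + (-4)**2) = -2*(6 + 16) = -2*22 = -44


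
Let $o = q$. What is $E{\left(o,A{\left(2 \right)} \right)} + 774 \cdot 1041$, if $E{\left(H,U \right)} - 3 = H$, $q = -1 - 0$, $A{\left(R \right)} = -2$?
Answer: $805736$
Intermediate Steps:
$q = -1$ ($q = -1 + 0 = -1$)
$o = -1$
$E{\left(H,U \right)} = 3 + H$
$E{\left(o,A{\left(2 \right)} \right)} + 774 \cdot 1041 = \left(3 - 1\right) + 774 \cdot 1041 = 2 + 805734 = 805736$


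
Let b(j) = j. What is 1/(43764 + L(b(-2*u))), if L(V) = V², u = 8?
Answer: 1/44020 ≈ 2.2717e-5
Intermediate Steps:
1/(43764 + L(b(-2*u))) = 1/(43764 + (-2*8)²) = 1/(43764 + (-16)²) = 1/(43764 + 256) = 1/44020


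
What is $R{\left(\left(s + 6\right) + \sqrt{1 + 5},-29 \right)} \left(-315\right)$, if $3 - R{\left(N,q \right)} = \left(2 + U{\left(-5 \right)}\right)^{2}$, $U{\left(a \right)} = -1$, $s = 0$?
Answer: $-630$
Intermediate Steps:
$R{\left(N,q \right)} = 2$ ($R{\left(N,q \right)} = 3 - \left(2 - 1\right)^{2} = 3 - 1^{2} = 3 - 1 = 2$)
$R{\left(\left(s + 6\right) + \sqrt{1 + 5},-29 \right)} \left(-315\right) = 2 \left(-315\right) = -630$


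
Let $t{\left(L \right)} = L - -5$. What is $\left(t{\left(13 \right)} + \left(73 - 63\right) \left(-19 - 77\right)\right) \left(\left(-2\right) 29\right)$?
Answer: $54636$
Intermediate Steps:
$t{\left(L \right)} = 5 + L$ ($t{\left(L \right)} = L + 5 = 5 + L$)
$\left(t{\left(13 \right)} + \left(73 - 63\right) \left(-19 - 77\right)\right) \left(\left(-2\right) 29\right) = \left(\left(5 + 13\right) + \left(73 - 63\right) \left(-19 - 77\right)\right) \left(\left(-2\right) 29\right) = \left(18 + 10 \left(-96\right)\right) \left(-58\right) = \left(18 - 960\right) \left(-58\right) = \left(-942\right) \left(-58\right) = 54636$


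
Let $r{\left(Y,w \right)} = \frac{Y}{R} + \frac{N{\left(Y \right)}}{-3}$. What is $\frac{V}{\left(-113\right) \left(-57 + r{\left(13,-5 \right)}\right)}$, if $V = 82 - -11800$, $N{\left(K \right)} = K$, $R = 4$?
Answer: $\frac{142584}{78761} \approx 1.8103$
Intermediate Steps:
$r{\left(Y,w \right)} = - \frac{Y}{12}$ ($r{\left(Y,w \right)} = \frac{Y}{4} + \frac{Y}{-3} = Y \frac{1}{4} + Y \left(- \frac{1}{3}\right) = \frac{Y}{4} - \frac{Y}{3} = - \frac{Y}{12}$)
$V = 11882$ ($V = 82 + 11800 = 11882$)
$\frac{V}{\left(-113\right) \left(-57 + r{\left(13,-5 \right)}\right)} = \frac{11882}{\left(-113\right) \left(-57 - \frac{13}{12}\right)} = \frac{11882}{\left(-113\right) \left(- \frac{697}{12}\right)} = \frac{11882}{\frac{78761}{12}} = 11882 \cdot \frac{12}{78761} = \frac{142584}{78761}$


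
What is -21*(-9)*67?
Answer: 12663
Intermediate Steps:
-21*(-9)*67 = 189*67 = 12663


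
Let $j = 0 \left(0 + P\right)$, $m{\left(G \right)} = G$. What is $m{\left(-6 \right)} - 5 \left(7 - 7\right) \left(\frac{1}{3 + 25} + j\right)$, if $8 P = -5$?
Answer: $-6$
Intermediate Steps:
$P = - \frac{5}{8}$ ($P = \frac{1}{8} \left(-5\right) = - \frac{5}{8} \approx -0.625$)
$j = 0$ ($j = 0 \left(0 - \frac{5}{8}\right) = 0 \left(- \frac{5}{8}\right) = 0$)
$m{\left(-6 \right)} - 5 \left(7 - 7\right) \left(\frac{1}{3 + 25} + j\right) = -6 - 5 \left(7 - 7\right) \left(\frac{1}{3 + 25} + 0\right) = -6 - 5 \cdot 0 \left(\frac{1}{28} + 0\right) = -6 - 5 \cdot 0 \cdot \frac{1}{28} = -6 - 0 = -6 + 0 = -6$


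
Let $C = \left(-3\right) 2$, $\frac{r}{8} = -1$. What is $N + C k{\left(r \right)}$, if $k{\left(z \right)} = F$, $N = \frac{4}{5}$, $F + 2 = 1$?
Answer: $\frac{34}{5} \approx 6.8$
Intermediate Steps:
$F = -1$ ($F = -2 + 1 = -1$)
$r = -8$ ($r = 8 \left(-1\right) = -8$)
$N = \frac{4}{5}$ ($N = 4 \cdot \frac{1}{5} = \frac{4}{5} \approx 0.8$)
$C = -6$
$k{\left(z \right)} = -1$
$N + C k{\left(r \right)} = \frac{4}{5} - -6 = \frac{4}{5} + 6 = \frac{34}{5}$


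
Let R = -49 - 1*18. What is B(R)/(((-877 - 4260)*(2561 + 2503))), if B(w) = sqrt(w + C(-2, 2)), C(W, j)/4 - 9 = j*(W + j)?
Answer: -I*sqrt(31)/26013768 ≈ -2.1403e-7*I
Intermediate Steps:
C(W, j) = 36 + 4*j*(W + j) (C(W, j) = 36 + 4*(j*(W + j)) = 36 + 4*j*(W + j))
R = -67 (R = -49 - 18 = -67)
B(w) = sqrt(36 + w) (B(w) = sqrt(w + (36 + 4*2**2 + 4*(-2)*2)) = sqrt(w + (36 + 4*4 - 16)) = sqrt(w + (36 + 16 - 16)) = sqrt(w + 36) = sqrt(36 + w))
B(R)/(((-877 - 4260)*(2561 + 2503))) = sqrt(36 - 67)/(((-877 - 4260)*(2561 + 2503))) = sqrt(-31)/((-5137*5064)) = (I*sqrt(31))/(-26013768) = (I*sqrt(31))*(-1/26013768) = -I*sqrt(31)/26013768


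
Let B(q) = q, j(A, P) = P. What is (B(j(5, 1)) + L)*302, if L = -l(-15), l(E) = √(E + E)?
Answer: 302 - 302*I*√30 ≈ 302.0 - 1654.1*I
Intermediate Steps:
l(E) = √2*√E (l(E) = √(2*E) = √2*√E)
L = -I*√30 (L = -√2*√(-15) = -√2*I*√15 = -I*√30 ≈ -5.4772*I)
(B(j(5, 1)) + L)*302 = (1 - I*√30)*302 = 302 - 302*I*√30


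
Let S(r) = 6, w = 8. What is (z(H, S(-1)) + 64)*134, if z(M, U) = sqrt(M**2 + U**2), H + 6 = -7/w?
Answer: 39195/4 ≈ 9798.8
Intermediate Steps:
H = -55/8 (H = -6 - 7/8 = -55/8 ≈ -6.8750)
(z(H, S(-1)) + 64)*134 = (sqrt((-55/8)**2 + 6**2) + 64)*134 = (sqrt(3025/64 + 36) + 64)*134 = (sqrt(5329/64) + 64)*134 = (73/8 + 64)*134 = (585/8)*134 = 39195/4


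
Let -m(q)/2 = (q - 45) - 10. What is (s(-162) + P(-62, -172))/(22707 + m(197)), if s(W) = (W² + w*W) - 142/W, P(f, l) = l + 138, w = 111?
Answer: 666539/1816263 ≈ 0.36698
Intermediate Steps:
m(q) = 110 - 2*q (m(q) = -2*((q - 45) - 10) = -2*((-45 + q) - 10) = -2*(-55 + q) = 110 - 2*q)
P(f, l) = 138 + l
s(W) = W² - 142/W + 111*W (s(W) = (W² + 111*W) - 142/W = W² - 142/W + 111*W)
(s(-162) + P(-62, -172))/(22707 + m(197)) = ((-142 + (-162)²*(111 - 162))/(-162) + (138 - 172))/(22707 + (110 - 2*197)) = (-(-142 + 26244*(-51))/162 - 34)/(22707 + (110 - 394)) = (-(-142 - 1338444)/162 - 34)/(22707 - 284) = (-1/162*(-1338586) - 34)/22423 = (669293/81 - 34)*(1/22423) = (666539/81)*(1/22423) = 666539/1816263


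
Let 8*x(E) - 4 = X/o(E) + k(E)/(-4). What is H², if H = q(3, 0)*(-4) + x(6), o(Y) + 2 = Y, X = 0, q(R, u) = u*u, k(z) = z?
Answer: 25/256 ≈ 0.097656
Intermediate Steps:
q(R, u) = u²
o(Y) = -2 + Y
x(E) = ½ - E/32 (x(E) = ½ + (0/(-2 + E) + E/(-4))/8 = ½ + (0 + E*(-¼))/8 = ½ + (0 - E/4)/8 = ½ + (-E/4)/8 = ½ - E/32)
H = 5/16 (H = 0²*(-4) + (½ - 1/32*6) = 0*(-4) + (½ - 3/16) = 0 + 5/16 = 5/16 ≈ 0.31250)
H² = (5/16)² = 25/256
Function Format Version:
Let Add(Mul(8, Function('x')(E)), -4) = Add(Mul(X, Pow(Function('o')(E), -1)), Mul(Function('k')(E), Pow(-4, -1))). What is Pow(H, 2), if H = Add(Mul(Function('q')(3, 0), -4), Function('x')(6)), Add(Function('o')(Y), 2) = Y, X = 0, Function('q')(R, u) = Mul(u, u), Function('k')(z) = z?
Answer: Rational(25, 256) ≈ 0.097656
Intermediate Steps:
Function('q')(R, u) = Pow(u, 2)
Function('o')(Y) = Add(-2, Y)
Function('x')(E) = Add(Rational(1, 2), Mul(Rational(-1, 32), E)) (Function('x')(E) = Add(Rational(1, 2), Mul(Rational(1, 8), Add(Mul(0, Pow(Add(-2, E), -1)), Mul(E, Pow(-4, -1))))) = Add(Rational(1, 2), Mul(Rational(1, 8), Add(0, Mul(E, Rational(-1, 4))))) = Add(Rational(1, 2), Mul(Rational(1, 8), Add(0, Mul(Rational(-1, 4), E)))) = Add(Rational(1, 2), Mul(Rational(1, 8), Mul(Rational(-1, 4), E))) = Add(Rational(1, 2), Mul(Rational(-1, 32), E)))
H = Rational(5, 16) (H = Add(Mul(Pow(0, 2), -4), Add(Rational(1, 2), Mul(Rational(-1, 32), 6))) = Add(Mul(0, -4), Add(Rational(1, 2), Rational(-3, 16))) = Add(0, Rational(5, 16)) = Rational(5, 16) ≈ 0.31250)
Pow(H, 2) = Pow(Rational(5, 16), 2) = Rational(25, 256)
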